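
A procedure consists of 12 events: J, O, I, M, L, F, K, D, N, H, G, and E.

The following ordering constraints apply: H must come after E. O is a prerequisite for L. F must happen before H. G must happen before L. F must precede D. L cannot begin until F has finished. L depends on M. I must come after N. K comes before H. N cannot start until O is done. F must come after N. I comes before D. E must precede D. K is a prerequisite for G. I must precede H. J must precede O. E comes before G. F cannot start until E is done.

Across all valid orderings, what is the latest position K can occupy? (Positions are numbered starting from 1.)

9

The events that are forced after K, directly or by a chain of constraints, are L, H, G. That's 3 events.
With 3 mandatory successors out of 12 events total, the latest slot for K is 12−3 = 9, and it's reachable by doing all non-successors before K.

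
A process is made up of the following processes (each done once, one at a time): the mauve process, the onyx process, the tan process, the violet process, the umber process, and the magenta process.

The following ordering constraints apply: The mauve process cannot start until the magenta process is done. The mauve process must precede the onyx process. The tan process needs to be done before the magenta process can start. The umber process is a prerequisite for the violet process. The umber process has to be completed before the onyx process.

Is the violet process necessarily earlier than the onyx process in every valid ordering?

No

The violet process and the onyx process are not related by any chain of constraints.
So the violet process can come before the onyx process or after — it is not forced.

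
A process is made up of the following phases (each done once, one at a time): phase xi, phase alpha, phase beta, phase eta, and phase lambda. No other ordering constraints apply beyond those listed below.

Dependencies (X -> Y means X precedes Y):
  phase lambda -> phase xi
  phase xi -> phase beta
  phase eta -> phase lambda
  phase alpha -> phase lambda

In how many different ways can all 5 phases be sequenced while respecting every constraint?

2 phases have no prerequisites (phase alpha, phase eta), so any of them could come first.
Counting all ways to extend the partial order to a total order gives 2.

2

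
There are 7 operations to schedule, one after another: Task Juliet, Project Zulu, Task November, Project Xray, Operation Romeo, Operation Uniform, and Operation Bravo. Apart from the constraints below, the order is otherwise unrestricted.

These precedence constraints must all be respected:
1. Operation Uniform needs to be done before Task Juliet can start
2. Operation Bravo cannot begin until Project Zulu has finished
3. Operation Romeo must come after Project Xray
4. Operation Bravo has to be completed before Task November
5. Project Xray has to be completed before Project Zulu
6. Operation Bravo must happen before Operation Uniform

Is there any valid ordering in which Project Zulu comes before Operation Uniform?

Yes

The constraints force Project Zulu before Operation Uniform, so yes — every valid ordering has Project Zulu earlier.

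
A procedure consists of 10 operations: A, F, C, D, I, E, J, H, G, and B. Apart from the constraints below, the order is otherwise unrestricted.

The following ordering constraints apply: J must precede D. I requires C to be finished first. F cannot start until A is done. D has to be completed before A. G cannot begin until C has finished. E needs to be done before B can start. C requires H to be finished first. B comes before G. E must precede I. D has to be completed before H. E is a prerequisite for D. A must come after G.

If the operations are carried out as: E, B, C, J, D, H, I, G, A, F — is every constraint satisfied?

No

In the proposed order, C appears before H.
But one of the constraints requires H before C, so this ordering violates it.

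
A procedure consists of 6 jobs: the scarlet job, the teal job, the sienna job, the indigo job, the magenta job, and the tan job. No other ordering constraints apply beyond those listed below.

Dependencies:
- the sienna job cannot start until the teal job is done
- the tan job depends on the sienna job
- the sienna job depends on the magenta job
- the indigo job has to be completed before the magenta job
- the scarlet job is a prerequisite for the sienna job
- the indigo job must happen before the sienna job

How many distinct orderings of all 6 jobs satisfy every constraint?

12

3 jobs have no prerequisites (the scarlet job, the teal job, the indigo job), so any of them could come first.
Counting all ways to extend the partial order to a total order gives 12.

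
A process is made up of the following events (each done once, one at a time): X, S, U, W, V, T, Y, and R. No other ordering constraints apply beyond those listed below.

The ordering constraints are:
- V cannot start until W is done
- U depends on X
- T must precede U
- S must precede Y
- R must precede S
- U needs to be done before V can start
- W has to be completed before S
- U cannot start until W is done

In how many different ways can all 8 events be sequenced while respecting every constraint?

4 events have no prerequisites (X, W, T, R), so any of them could come first.
Enumerating by repeatedly choosing an available event (one whose prerequisites are all placed) gives 236 distinct complete orderings.

236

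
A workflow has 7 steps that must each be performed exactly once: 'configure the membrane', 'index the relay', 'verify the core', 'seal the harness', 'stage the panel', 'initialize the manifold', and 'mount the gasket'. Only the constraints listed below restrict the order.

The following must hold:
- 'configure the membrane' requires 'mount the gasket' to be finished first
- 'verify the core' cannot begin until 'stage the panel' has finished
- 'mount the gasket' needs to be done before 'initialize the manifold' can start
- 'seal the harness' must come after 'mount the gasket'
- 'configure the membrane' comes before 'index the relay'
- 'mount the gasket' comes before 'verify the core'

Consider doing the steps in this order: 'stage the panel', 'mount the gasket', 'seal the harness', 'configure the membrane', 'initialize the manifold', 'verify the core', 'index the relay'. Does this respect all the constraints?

Every stated constraint is respected: 'stage the panel' sits at position 1, ahead of 'verify the core' at position 6, and each of the other listed pairs likewise has the predecessor earlier in the sequence.

Yes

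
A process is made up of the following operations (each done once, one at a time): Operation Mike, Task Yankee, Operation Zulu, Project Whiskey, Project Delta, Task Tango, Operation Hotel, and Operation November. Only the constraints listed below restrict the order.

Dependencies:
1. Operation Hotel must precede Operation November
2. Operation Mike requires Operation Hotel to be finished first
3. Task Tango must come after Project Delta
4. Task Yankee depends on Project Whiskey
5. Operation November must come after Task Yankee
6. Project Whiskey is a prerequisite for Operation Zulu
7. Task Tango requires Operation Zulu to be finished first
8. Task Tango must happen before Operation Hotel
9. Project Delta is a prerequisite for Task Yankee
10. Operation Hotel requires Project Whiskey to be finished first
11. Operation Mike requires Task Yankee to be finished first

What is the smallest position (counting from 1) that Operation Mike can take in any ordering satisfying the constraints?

Working backwards through the constraints from Operation Mike, its full set of required predecessors is Task Yankee, Operation Zulu, Project Whiskey, Project Delta, Task Tango, Operation Hotel — 6 of them.
With 6 mandatory predecessors, the earliest Operation Mike can sit is position 6+1 = 7, and placing just those 6 first achieves it.

7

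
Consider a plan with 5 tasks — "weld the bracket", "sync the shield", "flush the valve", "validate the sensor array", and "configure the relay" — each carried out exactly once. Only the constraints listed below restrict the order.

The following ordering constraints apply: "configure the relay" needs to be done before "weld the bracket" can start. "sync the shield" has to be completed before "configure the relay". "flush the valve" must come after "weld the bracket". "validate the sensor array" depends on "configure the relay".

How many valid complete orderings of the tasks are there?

3

"sync the shield" is the only task with nothing required before it, so every ordering starts there.
Counting all ways to extend the partial order to a total order gives 3.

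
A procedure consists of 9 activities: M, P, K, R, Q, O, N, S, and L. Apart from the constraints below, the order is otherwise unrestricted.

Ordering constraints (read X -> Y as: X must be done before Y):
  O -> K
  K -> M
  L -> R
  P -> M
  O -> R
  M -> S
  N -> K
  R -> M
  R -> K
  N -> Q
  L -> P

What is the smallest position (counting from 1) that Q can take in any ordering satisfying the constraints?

The only activity forced before Q (directly or transitively) is N.
With 1 mandatory predecessor, the earliest Q can sit is position 1+1 = 2, and placing just that one first achieves it.

2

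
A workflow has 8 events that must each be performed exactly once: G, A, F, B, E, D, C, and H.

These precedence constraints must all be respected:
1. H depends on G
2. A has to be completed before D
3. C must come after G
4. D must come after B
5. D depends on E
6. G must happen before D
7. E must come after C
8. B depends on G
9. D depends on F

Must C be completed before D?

Tracing the constraints gives a chain: C → E → D.
So C must precede D in any valid ordering.

Yes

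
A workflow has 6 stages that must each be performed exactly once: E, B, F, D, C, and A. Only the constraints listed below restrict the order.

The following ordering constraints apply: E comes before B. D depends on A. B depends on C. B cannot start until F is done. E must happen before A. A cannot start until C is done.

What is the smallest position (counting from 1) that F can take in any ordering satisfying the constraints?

1

F has no prerequisites at all, so it can go in position 1.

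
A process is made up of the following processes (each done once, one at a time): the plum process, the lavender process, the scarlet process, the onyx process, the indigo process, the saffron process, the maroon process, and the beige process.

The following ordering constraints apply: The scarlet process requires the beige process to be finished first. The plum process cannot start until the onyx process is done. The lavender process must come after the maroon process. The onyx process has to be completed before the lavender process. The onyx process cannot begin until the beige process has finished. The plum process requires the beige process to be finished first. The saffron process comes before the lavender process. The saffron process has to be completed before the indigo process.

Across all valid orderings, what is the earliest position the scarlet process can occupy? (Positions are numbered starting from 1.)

2

Working backwards through the constraints from the scarlet process, its only required predecessor is the beige process.
So at minimum 1 process comes before the scarlet process, putting the scarlet process no earlier than position 2. That position is achievable by scheduling exactly that predecessor first.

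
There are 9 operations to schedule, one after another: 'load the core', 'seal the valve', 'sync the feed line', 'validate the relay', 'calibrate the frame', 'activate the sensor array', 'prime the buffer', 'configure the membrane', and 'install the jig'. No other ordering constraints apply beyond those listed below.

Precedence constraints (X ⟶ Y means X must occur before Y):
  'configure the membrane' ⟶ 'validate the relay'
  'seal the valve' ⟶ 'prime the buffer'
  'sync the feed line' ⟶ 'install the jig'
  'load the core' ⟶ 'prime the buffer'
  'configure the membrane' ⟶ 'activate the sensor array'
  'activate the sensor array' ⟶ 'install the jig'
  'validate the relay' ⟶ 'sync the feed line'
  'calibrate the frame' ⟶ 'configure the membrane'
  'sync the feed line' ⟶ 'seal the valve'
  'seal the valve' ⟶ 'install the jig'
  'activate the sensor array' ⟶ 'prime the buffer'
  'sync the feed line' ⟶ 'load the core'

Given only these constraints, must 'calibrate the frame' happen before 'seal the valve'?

There is a constraint chain 'calibrate the frame' → 'configure the membrane' → 'validate the relay' → 'sync the feed line' → 'seal the valve'.
That forces 'calibrate the frame' before 'seal the valve' in every valid schedule.

Yes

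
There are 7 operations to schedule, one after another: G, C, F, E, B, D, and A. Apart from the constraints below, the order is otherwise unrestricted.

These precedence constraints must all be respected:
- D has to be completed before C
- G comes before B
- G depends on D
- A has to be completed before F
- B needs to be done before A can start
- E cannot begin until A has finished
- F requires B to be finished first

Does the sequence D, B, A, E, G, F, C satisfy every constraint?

In the proposed order, B appears before G.
That contradicts the constraint that G must precede B.

No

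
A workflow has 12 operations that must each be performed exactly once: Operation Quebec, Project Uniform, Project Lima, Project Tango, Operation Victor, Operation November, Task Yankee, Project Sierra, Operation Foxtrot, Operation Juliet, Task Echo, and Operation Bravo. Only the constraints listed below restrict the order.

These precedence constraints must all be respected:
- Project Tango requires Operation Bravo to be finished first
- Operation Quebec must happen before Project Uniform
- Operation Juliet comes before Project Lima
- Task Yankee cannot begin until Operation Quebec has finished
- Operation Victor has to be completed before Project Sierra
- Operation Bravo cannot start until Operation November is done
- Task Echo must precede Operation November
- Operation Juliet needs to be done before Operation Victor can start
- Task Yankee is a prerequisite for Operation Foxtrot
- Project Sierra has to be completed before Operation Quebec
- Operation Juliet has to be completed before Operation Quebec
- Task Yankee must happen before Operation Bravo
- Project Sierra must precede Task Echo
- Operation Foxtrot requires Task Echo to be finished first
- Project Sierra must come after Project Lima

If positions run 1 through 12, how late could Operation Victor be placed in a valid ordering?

The operations that are forced after Operation Victor, directly or by a chain of constraints, are Operation Quebec, Project Uniform, Project Tango, Operation November, Task Yankee, Project Sierra, Operation Foxtrot, Task Echo, Operation Bravo. That's 9 operations.
So at least 9 operations follow Operation Victor, putting Operation Victor no later than position 3. That position is achievable by scheduling everything else first.

3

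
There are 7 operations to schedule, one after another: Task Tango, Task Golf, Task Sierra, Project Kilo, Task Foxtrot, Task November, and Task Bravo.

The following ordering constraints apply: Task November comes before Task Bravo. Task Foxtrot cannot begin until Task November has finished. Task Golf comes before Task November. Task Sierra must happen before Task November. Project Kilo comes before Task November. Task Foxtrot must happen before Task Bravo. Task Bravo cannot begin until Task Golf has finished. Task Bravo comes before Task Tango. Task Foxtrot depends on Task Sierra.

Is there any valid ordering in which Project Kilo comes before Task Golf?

Yes

No chain of constraints runs from Task Golf to Project Kilo, so Task Golf is not required to come first.
So a valid ordering placing Project Kilo earlier than Task Golf exists.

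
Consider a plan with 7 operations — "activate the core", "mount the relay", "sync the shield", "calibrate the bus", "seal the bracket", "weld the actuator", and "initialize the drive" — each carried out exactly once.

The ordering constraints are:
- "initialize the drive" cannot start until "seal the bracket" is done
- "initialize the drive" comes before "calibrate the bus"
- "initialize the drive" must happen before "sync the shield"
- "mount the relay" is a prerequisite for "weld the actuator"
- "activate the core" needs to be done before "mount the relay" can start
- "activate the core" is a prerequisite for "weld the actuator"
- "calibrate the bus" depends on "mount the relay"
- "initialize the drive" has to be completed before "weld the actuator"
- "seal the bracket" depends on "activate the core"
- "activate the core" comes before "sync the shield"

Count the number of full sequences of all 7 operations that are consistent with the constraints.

Only "activate the core" has no prerequisites, so it must go first.
Systematically extending each partial ordering one operation at a time and counting, there are 20 complete orderings.

20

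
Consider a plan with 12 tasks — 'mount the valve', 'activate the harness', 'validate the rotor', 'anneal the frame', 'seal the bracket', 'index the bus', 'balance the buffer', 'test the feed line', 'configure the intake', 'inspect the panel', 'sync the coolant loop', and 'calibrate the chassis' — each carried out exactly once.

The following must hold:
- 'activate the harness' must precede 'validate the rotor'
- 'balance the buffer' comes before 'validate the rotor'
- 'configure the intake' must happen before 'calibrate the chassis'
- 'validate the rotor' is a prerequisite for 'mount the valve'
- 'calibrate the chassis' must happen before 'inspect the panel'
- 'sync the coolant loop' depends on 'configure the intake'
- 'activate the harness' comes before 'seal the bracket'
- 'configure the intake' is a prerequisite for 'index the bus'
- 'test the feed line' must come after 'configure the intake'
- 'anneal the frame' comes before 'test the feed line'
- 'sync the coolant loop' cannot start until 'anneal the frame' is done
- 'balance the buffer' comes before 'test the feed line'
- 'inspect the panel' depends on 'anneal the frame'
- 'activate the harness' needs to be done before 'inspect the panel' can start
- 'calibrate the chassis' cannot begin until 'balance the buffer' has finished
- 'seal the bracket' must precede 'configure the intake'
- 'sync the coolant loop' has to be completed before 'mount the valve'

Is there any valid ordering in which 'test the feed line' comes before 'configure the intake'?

No

Following 'configure the intake' → 'test the feed line', 'configure the intake' must precede 'test the feed line' in every valid ordering.
So no valid ordering can have 'test the feed line' before 'configure the intake'.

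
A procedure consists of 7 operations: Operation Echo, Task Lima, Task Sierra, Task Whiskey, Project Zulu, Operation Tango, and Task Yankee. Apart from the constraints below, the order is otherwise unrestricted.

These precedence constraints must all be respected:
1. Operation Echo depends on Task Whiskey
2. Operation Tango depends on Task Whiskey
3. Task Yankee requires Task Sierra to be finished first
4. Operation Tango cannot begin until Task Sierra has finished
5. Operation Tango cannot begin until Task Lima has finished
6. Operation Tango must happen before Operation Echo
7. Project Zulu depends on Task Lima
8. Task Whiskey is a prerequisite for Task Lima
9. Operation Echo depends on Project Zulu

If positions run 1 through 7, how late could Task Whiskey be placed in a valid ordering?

3

Following every chain forward from Task Whiskey, the operations that must come later are Operation Echo, Task Lima, Project Zulu, Operation Tango — 4 of them.
With 4 mandatory successors out of 7 operations total, the latest slot for Task Whiskey is 7−4 = 3, and it's reachable by doing all non-successors before Task Whiskey.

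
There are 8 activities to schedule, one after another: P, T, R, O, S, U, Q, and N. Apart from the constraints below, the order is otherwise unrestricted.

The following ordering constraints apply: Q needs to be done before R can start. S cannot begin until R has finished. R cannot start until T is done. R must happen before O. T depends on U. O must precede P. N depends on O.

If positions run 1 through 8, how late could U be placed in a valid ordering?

2

The activities that are forced after U, directly or by a chain of constraints, are P, T, R, O, S, N. That's 6 activities.
With 6 mandatory successors out of 8 activities total, the latest slot for U is 8−6 = 2, and it's reachable by doing all non-successors before U.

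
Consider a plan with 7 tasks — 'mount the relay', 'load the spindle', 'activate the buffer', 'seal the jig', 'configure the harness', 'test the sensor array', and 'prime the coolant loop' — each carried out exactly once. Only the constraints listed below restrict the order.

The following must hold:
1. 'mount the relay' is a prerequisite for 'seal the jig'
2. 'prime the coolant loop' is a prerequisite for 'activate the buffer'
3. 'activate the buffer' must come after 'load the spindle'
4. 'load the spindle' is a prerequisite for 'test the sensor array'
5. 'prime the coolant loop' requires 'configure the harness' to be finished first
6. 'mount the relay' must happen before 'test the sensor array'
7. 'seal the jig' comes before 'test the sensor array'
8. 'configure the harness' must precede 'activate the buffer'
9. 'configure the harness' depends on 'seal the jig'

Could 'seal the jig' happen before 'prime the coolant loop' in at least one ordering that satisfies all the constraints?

Yes

'seal the jig' is actually forced before 'prime the coolant loop' by the constraints, so certainly some valid ordering has 'seal the jig' first.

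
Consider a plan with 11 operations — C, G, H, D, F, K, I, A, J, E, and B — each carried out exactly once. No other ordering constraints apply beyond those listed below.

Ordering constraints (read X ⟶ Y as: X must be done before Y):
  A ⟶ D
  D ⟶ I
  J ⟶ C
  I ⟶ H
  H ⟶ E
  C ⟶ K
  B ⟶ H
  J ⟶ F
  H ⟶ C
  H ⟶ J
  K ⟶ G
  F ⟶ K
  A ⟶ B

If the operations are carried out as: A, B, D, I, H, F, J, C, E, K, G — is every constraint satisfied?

Here J comes after F.
Since J is required before F, the ordering is invalid.

No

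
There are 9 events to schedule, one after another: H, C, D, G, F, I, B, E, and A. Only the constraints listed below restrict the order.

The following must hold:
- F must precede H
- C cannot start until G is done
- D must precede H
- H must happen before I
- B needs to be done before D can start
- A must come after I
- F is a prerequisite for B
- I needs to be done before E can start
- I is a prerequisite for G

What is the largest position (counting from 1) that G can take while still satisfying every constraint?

The only event forced after G (directly or by a chain) is C.
With 1 mandatory successor out of 9 events total, the latest slot for G is 9−1 = 8, and it's reachable by doing all non-successors before G.

8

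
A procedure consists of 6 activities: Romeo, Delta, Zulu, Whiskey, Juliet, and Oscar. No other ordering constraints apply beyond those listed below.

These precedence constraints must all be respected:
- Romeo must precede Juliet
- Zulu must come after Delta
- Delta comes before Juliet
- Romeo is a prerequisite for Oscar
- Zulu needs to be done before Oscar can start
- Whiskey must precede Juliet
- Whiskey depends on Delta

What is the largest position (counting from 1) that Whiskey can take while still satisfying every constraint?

5

Following the constraints forward from Whiskey, its only required successor is Juliet.
So at least 1 activity follows Whiskey, putting Whiskey no later than position 5. That position is achievable by scheduling everything else first.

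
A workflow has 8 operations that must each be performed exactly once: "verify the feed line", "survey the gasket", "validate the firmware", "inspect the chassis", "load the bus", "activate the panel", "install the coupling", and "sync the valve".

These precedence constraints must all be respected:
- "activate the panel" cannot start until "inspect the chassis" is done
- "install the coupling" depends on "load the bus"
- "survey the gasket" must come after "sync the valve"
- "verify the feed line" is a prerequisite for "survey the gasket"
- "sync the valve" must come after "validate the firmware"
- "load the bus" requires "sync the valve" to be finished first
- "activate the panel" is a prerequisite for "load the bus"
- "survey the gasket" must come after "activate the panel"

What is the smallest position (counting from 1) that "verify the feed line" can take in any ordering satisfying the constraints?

Nothing is required before "verify the feed line"; it can be the very first operation.

1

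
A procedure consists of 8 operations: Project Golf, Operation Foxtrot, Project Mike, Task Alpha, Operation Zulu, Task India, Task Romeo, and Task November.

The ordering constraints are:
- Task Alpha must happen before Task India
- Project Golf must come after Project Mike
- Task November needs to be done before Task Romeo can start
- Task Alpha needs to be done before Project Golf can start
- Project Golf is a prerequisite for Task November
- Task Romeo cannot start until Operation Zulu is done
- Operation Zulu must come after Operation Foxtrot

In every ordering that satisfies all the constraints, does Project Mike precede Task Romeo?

Tracing the constraints gives a chain: Project Mike → Project Golf → Task November → Task Romeo.
So Project Mike must precede Task Romeo in any valid ordering.

Yes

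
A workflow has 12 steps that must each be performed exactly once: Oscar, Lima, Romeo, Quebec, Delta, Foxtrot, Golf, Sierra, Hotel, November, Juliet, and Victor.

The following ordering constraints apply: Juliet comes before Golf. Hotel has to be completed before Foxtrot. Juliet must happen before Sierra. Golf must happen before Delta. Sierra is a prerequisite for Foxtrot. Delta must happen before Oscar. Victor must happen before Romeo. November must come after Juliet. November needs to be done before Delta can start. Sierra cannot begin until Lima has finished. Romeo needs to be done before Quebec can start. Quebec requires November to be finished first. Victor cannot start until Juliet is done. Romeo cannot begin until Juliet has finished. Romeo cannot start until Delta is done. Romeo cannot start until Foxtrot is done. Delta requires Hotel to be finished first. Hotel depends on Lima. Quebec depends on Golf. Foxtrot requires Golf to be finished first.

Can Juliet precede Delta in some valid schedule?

Yes

The constraints force Juliet before Delta, so yes — every valid ordering has Juliet earlier.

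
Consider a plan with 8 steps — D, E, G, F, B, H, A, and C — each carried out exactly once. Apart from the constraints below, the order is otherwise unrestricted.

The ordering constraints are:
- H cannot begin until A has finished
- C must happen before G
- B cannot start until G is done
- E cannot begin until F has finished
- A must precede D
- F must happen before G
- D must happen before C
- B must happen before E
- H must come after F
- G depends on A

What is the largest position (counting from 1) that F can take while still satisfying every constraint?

The steps that are forced after F, directly or by a chain of constraints, are E, G, B, H. That's 4 steps.
So at least 4 steps follow F, putting F no later than position 4. That position is achievable by scheduling everything else first.

4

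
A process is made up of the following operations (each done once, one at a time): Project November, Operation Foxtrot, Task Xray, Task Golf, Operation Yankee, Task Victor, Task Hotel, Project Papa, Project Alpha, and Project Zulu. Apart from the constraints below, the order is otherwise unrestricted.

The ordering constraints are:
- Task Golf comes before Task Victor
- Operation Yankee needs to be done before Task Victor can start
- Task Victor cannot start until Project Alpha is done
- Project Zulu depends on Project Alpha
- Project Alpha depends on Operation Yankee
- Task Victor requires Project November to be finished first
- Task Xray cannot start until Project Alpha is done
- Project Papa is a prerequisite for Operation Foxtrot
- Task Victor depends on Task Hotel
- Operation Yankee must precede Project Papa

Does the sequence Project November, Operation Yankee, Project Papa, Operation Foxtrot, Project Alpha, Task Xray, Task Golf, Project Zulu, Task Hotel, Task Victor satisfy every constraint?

Going through the constraints one by one, each required predecessor appears earlier in the sequence than its dependent — e.g. Project November (position 1) is before Task Victor (position 10), as required.

Yes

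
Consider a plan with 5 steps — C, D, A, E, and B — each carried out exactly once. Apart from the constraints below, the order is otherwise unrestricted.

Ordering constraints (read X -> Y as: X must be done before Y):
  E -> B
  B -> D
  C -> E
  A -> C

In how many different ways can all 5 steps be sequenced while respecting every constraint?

1

A is the only step with nothing required before it, so every ordering starts there.
Continuing from there, at each step only one step has all its prerequisites placed, so the ordering is fully determined — there is exactly 1.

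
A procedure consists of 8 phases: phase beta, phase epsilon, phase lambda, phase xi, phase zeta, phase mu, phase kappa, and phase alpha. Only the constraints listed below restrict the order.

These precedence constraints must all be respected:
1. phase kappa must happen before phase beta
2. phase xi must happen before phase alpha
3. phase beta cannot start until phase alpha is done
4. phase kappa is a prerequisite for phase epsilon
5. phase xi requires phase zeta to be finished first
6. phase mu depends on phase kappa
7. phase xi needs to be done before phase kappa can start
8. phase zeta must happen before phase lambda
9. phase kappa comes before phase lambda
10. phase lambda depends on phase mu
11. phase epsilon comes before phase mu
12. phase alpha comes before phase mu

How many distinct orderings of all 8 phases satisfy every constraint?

11

Only phase zeta has no prerequisites, so it must go first.
Systematically extending each partial ordering one phase at a time and counting, there are 11 complete orderings.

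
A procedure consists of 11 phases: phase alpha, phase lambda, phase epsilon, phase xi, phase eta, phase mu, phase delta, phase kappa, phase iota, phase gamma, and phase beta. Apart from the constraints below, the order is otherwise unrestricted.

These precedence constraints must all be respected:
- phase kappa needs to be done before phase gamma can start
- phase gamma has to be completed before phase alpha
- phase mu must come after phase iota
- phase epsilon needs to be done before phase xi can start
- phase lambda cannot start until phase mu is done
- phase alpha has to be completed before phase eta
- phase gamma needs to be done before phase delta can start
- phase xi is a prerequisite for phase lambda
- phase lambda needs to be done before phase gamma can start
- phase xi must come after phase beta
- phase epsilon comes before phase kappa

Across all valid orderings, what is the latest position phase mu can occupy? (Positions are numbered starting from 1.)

Following every chain forward from phase mu, the phases that must come later are phase alpha, phase lambda, phase eta, phase delta, phase gamma — 5 of them.
With 5 mandatory successors out of 11 phases total, the latest slot for phase mu is 11−5 = 6, and it's reachable by doing all non-successors before phase mu.

6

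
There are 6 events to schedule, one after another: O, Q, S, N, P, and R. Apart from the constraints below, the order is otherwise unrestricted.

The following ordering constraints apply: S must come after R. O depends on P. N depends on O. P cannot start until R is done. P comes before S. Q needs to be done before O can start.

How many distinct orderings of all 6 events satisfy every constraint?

2 events have no prerequisites (Q, R), so any of them could come first.
Counting all ways to extend the partial order to a total order gives 10.

10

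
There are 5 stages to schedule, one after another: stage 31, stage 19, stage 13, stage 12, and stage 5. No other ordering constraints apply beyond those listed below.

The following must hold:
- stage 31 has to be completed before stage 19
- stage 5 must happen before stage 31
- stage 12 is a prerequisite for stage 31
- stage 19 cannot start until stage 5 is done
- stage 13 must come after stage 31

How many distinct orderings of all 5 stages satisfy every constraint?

4

The stages with no prerequisites are stage 12, stage 5; any of them can be placed first.
Systematically extending each partial ordering one stage at a time and counting, there are 4 complete orderings.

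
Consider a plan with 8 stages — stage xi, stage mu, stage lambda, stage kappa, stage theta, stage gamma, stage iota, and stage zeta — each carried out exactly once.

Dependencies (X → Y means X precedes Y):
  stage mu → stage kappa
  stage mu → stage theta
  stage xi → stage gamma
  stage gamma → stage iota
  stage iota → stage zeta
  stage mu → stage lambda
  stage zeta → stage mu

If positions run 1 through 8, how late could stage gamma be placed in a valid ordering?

2

Every stage that must follow stage gamma has to come after it. Tracing all chains starting from stage gamma, those stages are: stage mu, stage lambda, stage kappa, stage theta, stage iota, stage zeta — 6 in total.
With 6 mandatory successors out of 8 stages total, the latest slot for stage gamma is 8−6 = 2, and it's reachable by doing all non-successors before stage gamma.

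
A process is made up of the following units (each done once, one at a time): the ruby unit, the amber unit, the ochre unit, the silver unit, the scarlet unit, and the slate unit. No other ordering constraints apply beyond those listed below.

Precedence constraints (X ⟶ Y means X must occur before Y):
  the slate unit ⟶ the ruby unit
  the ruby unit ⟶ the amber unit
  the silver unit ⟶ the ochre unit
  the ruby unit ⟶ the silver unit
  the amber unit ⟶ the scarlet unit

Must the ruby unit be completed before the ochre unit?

There is a constraint chain the ruby unit → the silver unit → the ochre unit.
Hence the ruby unit necessarily comes before the ochre unit.

Yes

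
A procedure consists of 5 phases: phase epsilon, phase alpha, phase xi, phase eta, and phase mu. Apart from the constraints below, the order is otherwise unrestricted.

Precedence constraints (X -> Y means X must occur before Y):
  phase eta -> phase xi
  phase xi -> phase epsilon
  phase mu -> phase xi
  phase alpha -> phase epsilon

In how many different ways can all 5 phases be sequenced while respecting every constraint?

8

The phases with no prerequisites are phase alpha, phase eta, phase mu; any of them can be placed first.
Counting all ways to extend the partial order to a total order gives 8.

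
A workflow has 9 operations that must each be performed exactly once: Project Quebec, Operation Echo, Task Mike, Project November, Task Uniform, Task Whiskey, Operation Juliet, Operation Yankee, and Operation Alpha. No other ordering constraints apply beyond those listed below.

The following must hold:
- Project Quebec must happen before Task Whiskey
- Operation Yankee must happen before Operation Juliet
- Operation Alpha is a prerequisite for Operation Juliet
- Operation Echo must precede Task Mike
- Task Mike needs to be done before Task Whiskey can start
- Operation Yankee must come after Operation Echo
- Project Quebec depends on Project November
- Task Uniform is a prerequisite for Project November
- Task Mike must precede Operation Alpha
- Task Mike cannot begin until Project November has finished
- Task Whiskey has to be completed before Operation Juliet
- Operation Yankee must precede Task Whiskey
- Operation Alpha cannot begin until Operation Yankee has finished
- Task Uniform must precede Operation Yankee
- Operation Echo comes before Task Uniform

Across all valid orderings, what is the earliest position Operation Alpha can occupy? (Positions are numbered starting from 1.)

Every operation that must precede Operation Alpha has to come before it. Tracing all chains that end at Operation Alpha, those operations are: Operation Echo, Task Mike, Project November, Task Uniform, Operation Yankee — 5 in total.
With 5 mandatory predecessors, the earliest Operation Alpha can sit is position 5+1 = 6, and placing just those 5 first achieves it.

6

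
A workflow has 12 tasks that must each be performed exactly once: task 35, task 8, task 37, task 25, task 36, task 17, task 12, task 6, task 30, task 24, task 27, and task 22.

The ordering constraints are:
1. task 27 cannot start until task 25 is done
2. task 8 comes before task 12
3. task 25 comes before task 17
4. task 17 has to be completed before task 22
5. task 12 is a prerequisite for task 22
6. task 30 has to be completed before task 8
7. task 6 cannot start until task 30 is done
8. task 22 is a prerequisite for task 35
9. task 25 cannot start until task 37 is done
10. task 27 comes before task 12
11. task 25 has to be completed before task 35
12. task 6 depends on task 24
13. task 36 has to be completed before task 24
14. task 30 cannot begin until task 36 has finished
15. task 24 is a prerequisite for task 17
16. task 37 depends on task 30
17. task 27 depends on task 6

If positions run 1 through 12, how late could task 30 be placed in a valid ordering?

3

Following every chain forward from task 30, the tasks that must come later are task 35, task 8, task 37, task 25, task 17, task 12, task 6, task 27, task 22 — 9 of them.
With 9 mandatory successors out of 12 tasks total, the latest slot for task 30 is 12−9 = 3, and it's reachable by doing all non-successors before task 30.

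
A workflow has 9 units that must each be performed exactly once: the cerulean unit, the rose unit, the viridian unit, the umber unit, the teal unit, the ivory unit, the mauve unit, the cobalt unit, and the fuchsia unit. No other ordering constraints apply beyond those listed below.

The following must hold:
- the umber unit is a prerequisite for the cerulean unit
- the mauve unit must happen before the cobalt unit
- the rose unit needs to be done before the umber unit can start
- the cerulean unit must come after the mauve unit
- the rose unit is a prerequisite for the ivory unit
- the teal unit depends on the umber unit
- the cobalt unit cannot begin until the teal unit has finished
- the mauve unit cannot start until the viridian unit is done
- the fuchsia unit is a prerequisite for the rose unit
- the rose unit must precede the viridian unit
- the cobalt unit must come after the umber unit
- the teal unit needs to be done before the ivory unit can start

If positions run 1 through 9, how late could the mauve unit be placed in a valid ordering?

7

Every unit that must follow the mauve unit has to come after it. Tracing all chains starting from the mauve unit, those units are: the cerulean unit, the cobalt unit — 2 in total.
So at least 2 units follow the mauve unit, putting the mauve unit no later than position 7. That position is achievable by scheduling everything else first.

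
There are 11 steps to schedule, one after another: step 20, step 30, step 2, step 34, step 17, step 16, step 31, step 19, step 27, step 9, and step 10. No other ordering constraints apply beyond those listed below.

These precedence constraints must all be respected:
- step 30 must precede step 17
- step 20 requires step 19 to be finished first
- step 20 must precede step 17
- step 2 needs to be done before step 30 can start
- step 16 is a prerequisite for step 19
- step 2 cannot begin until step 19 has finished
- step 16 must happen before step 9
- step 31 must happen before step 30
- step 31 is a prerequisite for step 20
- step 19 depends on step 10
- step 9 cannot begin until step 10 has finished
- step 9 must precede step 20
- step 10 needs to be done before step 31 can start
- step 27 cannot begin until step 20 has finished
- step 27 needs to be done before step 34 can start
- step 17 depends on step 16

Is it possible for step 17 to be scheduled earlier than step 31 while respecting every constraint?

No

There is a dependency chain step 31 → step 20 → step 17, so step 17 always comes after step 31.
Hence step 17 can never be scheduled before step 31.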